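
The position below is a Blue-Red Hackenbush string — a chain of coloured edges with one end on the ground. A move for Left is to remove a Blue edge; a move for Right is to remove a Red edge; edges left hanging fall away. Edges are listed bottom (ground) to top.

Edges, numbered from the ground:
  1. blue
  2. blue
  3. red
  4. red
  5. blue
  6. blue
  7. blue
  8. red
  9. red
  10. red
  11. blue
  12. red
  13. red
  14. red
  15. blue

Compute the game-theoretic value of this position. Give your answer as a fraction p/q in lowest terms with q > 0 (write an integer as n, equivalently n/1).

11811/8192

b: Left { 0 }, Right { ∅ } = simplest 1
bb: Left { 0; 1 }, Right { ∅ } = simplest 2
bbr: Left { 0; 1 }, Right { 2 } = simplest 3/2
bbrr: Left { 0; 1 }, Right { 3/2; 2 } = simplest 5/4
bbrrb: Left { 0; 1; 5/4 }, Right { 3/2; 2 } = simplest 11/8
bbrrbb: Left { 0; 1; 5/4; 11/8 }, Right { 3/2; 2 } = simplest 23/16
bbrrbbb: Left { 0; 1; 5/4; 11/8; 23/16 }, Right { 3/2; 2 } = simplest 47/32
bbrrbbbr: Left { 0; 1; 5/4; 11/8; 23/16 }, Right { 47/32; 3/2; 2 } = simplest 93/64
bbrrbbbrr: Left { 0; 1; 5/4; 11/8; 23/16 }, Right { 93/64; 47/32; 3/2; 2 } = simplest 185/128
bbrrbbbrrr: Left { 0; 1; 5/4; 11/8; 23/16 }, Right { 185/128; 93/64; 47/32; 3/2; 2 } = simplest 369/256
bbrrbbbrrrb: Left { 0; 1; 5/4; 11/8; 23/16; 369/256 }, Right { 185/128; 93/64; 47/32; 3/2; 2 } = simplest 739/512
bbrrbbbrrrbr: Left { 0; 1; 5/4; 11/8; 23/16; 369/256 }, Right { 739/512; 185/128; 93/64; 47/32; 3/2; 2 } = simplest 1477/1024
bbrrbbbrrrbrr: Left { 0; 1; 5/4; 11/8; 23/16; 369/256 }, Right { 1477/1024; 739/512; 185/128; 93/64; 47/32; 3/2; 2 } = simplest 2953/2048
bbrrbbbrrrbrrr: Left { 0; 1; 5/4; 11/8; 23/16; 369/256 }, Right { 2953/2048; 1477/1024; 739/512; 185/128; 93/64; 47/32; 3/2; 2 } = simplest 5905/4096
bbrrbbbrrrbrrrb: Left { 0; 1; 5/4; 11/8; 23/16; 369/256; 5905/4096 }, Right { 2953/2048; 1477/1024; 739/512; 185/128; 93/64; 47/32; 3/2; 2 } = simplest 11811/8192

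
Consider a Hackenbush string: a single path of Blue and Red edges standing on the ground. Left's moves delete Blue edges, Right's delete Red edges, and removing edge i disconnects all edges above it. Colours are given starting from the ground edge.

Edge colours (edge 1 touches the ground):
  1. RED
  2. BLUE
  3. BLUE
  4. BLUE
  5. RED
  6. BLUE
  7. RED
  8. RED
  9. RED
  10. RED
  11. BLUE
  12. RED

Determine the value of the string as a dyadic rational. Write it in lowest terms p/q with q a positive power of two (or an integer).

-379/2048

Recurse on prefixes of the 12-edge string RED BLUE BLUE BLUE RED BLUE RED RED RED RED BLUE RED:
g(R) = { none | 0 } = -1
g(RB) = { -1 | 0 } = -1/2
g(RBB) = { -1,-1/2 | 0 } = -1/4
g(RBBB) = { -1,-1/2,-1/4 | 0 } = -1/8
g(RBBBR) = { -1,-1/2,-1/4 | -1/8,0 } = -3/16
g(RBBBRB) = { -1,-1/2,-1/4,-3/16 | -1/8,0 } = -5/32
g(RBBBRBR) = { -1,-1/2,-1/4,-3/16 | -5/32,-1/8,0 } = -11/64
g(RBBBRBRR) = { -1,-1/2,-1/4,-3/16 | -11/64,-5/32,-1/8,0 } = -23/128
g(RBBBRBRRR) = { -1,-1/2,-1/4,-3/16 | -23/128,-11/64,-5/32,-1/8,0 } = -47/256
g(RBBBRBRRRR) = { -1,-1/2,-1/4,-3/16 | -47/256,-23/128,-11/64,-5/32,-1/8,0 } = -95/512
g(RBBBRBRRRRB) = { -1,-1/2,-1/4,-3/16,-95/512 | -47/256,-23/128,-11/64,-5/32,-1/8,0 } = -189/1024
g(RBBBRBRRRRBR) = { -1,-1/2,-1/4,-3/16,-95/512 | -189/1024,-47/256,-23/128,-11/64,-5/32,-1/8,0 } = -379/2048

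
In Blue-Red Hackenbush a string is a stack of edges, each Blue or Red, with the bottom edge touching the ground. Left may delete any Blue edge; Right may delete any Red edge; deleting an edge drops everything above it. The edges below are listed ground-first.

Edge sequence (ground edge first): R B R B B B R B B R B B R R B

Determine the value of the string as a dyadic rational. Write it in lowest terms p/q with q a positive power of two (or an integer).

Prefix values for R B R B B B R B B R B B R R B via {L|R} + simplicity:
val(R) = { (no moves) | 0 } ⇒ -1
val(RB) = { -1 | 0 } ⇒ -1/2
val(RBR) = { -1 | -1/2; 0 } ⇒ -3/4
val(RBRB) = { -1; -3/4 | -1/2; 0 } ⇒ -5/8
val(RBRBB) = { -1; -3/4; -5/8 | -1/2; 0 } ⇒ -9/16
val(RBRBBB) = { -1; -3/4; -5/8; -9/16 | -1/2; 0 } ⇒ -17/32
val(RBRBBBR) = { -1; -3/4; -5/8; -9/16 | -17/32; -1/2; 0 } ⇒ -35/64
val(RBRBBBRB) = { -1; -3/4; -5/8; -9/16; -35/64 | -17/32; -1/2; 0 } ⇒ -69/128
val(RBRBBBRBB) = { -1; -3/4; -5/8; -9/16; -35/64; -69/128 | -17/32; -1/2; 0 } ⇒ -137/256
val(RBRBBBRBBR) = { -1; -3/4; -5/8; -9/16; -35/64; -69/128 | -137/256; -17/32; -1/2; 0 } ⇒ -275/512
val(RBRBBBRBBRB) = { -1; -3/4; -5/8; -9/16; -35/64; -69/128; -275/512 | -137/256; -17/32; -1/2; 0 } ⇒ -549/1024
val(RBRBBBRBBRBB) = { -1; -3/4; -5/8; -9/16; -35/64; -69/128; -275/512; -549/1024 | -137/256; -17/32; -1/2; 0 } ⇒ -1097/2048
val(RBRBBBRBBRBBR) = { -1; -3/4; -5/8; -9/16; -35/64; -69/128; -275/512; -549/1024 | -1097/2048; -137/256; -17/32; -1/2; 0 } ⇒ -2195/4096
val(RBRBBBRBBRBBRR) = { -1; -3/4; -5/8; -9/16; -35/64; -69/128; -275/512; -549/1024 | -2195/4096; -1097/2048; -137/256; -17/32; -1/2; 0 } ⇒ -4391/8192
val(RBRBBBRBBRBBRRB) = { -1; -3/4; -5/8; -9/16; -35/64; -69/128; -275/512; -549/1024; -4391/8192 | -2195/4096; -1097/2048; -137/256; -17/32; -1/2; 0 } ⇒ -8781/16384

-8781/16384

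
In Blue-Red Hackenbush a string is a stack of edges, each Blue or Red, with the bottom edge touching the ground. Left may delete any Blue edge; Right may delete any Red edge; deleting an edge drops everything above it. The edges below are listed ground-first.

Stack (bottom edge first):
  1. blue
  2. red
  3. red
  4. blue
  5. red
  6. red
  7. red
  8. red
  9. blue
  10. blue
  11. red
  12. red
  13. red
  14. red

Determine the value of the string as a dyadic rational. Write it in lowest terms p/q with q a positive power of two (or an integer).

Prefix values for blue red red blue red red red red blue blue red red red red via {L|R} + simplicity:
b: Left { 0 }, Right { none } -> simplest 1
br: Left { 0 }, Right { 1 } -> simplest 1/2
brr: Left { 0 }, Right { 1/2; 1 } -> simplest 1/4
brrb: Left { 0; 1/4 }, Right { 1/2; 1 } -> simplest 3/8
brrbr: Left { 0; 1/4 }, Right { 3/8; 1/2; 1 } -> simplest 5/16
brrbrr: Left { 0; 1/4 }, Right { 5/16; 3/8; 1/2; 1 } -> simplest 9/32
brrbrrr: Left { 0; 1/4 }, Right { 9/32; 5/16; 3/8; 1/2; 1 } -> simplest 17/64
brrbrrrr: Left { 0; 1/4 }, Right { 17/64; 9/32; 5/16; 3/8; 1/2; 1 } -> simplest 33/128
brrbrrrrb: Left { 0; 1/4; 33/128 }, Right { 17/64; 9/32; 5/16; 3/8; 1/2; 1 } -> simplest 67/256
brrbrrrrbb: Left { 0; 1/4; 33/128; 67/256 }, Right { 17/64; 9/32; 5/16; 3/8; 1/2; 1 } -> simplest 135/512
brrbrrrrbbr: Left { 0; 1/4; 33/128; 67/256 }, Right { 135/512; 17/64; 9/32; 5/16; 3/8; 1/2; 1 } -> simplest 269/1024
brrbrrrrbbrr: Left { 0; 1/4; 33/128; 67/256 }, Right { 269/1024; 135/512; 17/64; 9/32; 5/16; 3/8; 1/2; 1 } -> simplest 537/2048
brrbrrrrbbrrr: Left { 0; 1/4; 33/128; 67/256 }, Right { 537/2048; 269/1024; 135/512; 17/64; 9/32; 5/16; 3/8; 1/2; 1 } -> simplest 1073/4096
brrbrrrrbbrrrr: Left { 0; 1/4; 33/128; 67/256 }, Right { 1073/4096; 537/2048; 269/1024; 135/512; 17/64; 9/32; 5/16; 3/8; 1/2; 1 } -> simplest 2145/8192

2145/8192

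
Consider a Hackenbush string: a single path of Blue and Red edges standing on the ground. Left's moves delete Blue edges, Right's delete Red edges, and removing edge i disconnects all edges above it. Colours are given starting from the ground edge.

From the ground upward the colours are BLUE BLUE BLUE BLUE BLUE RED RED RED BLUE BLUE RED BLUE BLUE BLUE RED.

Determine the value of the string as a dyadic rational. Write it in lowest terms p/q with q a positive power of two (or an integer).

4317/1024

B: Left { 0 }, Right { none } = simplest 1
BB: Left { 0, 1 }, Right { none } = simplest 2
BBB: Left { 0, 1, 2 }, Right { none } = simplest 3
BBBB: Left { 0, 1, 2, 3 }, Right { none } = simplest 4
BBBBB: Left { 0, 1, 2, 3, 4 }, Right { none } = simplest 5
BBBBBR: Left { 0, 1, 2, 3, 4 }, Right { 5 } = simplest 9/2
BBBBBRR: Left { 0, 1, 2, 3, 4 }, Right { 9/2, 5 } = simplest 17/4
BBBBBRRR: Left { 0, 1, 2, 3, 4 }, Right { 17/4, 9/2, 5 } = simplest 33/8
BBBBBRRRB: Left { 0, 1, 2, 3, 4, 33/8 }, Right { 17/4, 9/2, 5 } = simplest 67/16
BBBBBRRRBB: Left { 0, 1, 2, 3, 4, 33/8, 67/16 }, Right { 17/4, 9/2, 5 } = simplest 135/32
BBBBBRRRBBR: Left { 0, 1, 2, 3, 4, 33/8, 67/16 }, Right { 135/32, 17/4, 9/2, 5 } = simplest 269/64
BBBBBRRRBBRB: Left { 0, 1, 2, 3, 4, 33/8, 67/16, 269/64 }, Right { 135/32, 17/4, 9/2, 5 } = simplest 539/128
BBBBBRRRBBRBB: Left { 0, 1, 2, 3, 4, 33/8, 67/16, 269/64, 539/128 }, Right { 135/32, 17/4, 9/2, 5 } = simplest 1079/256
BBBBBRRRBBRBBB: Left { 0, 1, 2, 3, 4, 33/8, 67/16, 269/64, 539/128, 1079/256 }, Right { 135/32, 17/4, 9/2, 5 } = simplest 2159/512
BBBBBRRRBBRBBBR: Left { 0, 1, 2, 3, 4, 33/8, 67/16, 269/64, 539/128, 1079/256 }, Right { 2159/512, 135/32, 17/4, 9/2, 5 } = simplest 4317/1024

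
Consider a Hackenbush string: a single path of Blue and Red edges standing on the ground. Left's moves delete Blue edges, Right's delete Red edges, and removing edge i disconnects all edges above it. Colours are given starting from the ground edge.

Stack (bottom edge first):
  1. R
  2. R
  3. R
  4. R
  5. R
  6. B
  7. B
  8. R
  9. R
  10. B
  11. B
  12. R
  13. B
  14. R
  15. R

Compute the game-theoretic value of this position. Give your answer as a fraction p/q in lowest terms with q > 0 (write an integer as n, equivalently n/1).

-4503/1024

Build v(s[:k]) for k = 1..15, string s = R R R R R B B R R B B R B R R.
R: Left { ∅ }, Right { 0 } gives simplest -1
RR: Left { ∅ }, Right { -1,0 } gives simplest -2
RRR: Left { ∅ }, Right { -2,-1,0 } gives simplest -3
RRRR: Left { ∅ }, Right { -3,-2,-1,0 } gives simplest -4
RRRRR: Left { ∅ }, Right { -4,-3,-2,-1,0 } gives simplest -5
RRRRRB: Left { -5 }, Right { -4,-3,-2,-1,0 } gives simplest -9/2
RRRRRBB: Left { -5,-9/2 }, Right { -4,-3,-2,-1,0 } gives simplest -17/4
RRRRRBBR: Left { -5,-9/2 }, Right { -17/4,-4,-3,-2,-1,0 } gives simplest -35/8
RRRRRBBRR: Left { -5,-9/2 }, Right { -35/8,-17/4,-4,-3,-2,-1,0 } gives simplest -71/16
RRRRRBBRRB: Left { -5,-9/2,-71/16 }, Right { -35/8,-17/4,-4,-3,-2,-1,0 } gives simplest -141/32
RRRRRBBRRBB: Left { -5,-9/2,-71/16,-141/32 }, Right { -35/8,-17/4,-4,-3,-2,-1,0 } gives simplest -281/64
RRRRRBBRRBBR: Left { -5,-9/2,-71/16,-141/32 }, Right { -281/64,-35/8,-17/4,-4,-3,-2,-1,0 } gives simplest -563/128
RRRRRBBRRBBRB: Left { -5,-9/2,-71/16,-141/32,-563/128 }, Right { -281/64,-35/8,-17/4,-4,-3,-2,-1,0 } gives simplest -1125/256
RRRRRBBRRBBRBR: Left { -5,-9/2,-71/16,-141/32,-563/128 }, Right { -1125/256,-281/64,-35/8,-17/4,-4,-3,-2,-1,0 } gives simplest -2251/512
RRRRRBBRRBBRBRR: Left { -5,-9/2,-71/16,-141/32,-563/128 }, Right { -2251/512,-1125/256,-281/64,-35/8,-17/4,-4,-3,-2,-1,0 } gives simplest -4503/1024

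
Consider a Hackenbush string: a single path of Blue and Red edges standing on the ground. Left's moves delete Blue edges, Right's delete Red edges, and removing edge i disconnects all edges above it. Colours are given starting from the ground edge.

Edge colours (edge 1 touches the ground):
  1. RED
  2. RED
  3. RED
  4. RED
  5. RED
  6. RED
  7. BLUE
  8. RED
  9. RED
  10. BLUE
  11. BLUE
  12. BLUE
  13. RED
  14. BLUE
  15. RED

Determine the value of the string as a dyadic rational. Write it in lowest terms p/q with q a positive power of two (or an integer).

-2955/512

value(R) = { ∅ | 0 } so -1
value(RR) = { ∅ | -1,0 } so -2
value(RRR) = { ∅ | -2,-1,0 } so -3
value(RRRR) = { ∅ | -3,-2,-1,0 } so -4
value(RRRRR) = { ∅ | -4,-3,-2,-1,0 } so -5
value(RRRRRR) = { ∅ | -5,-4,-3,-2,-1,0 } so -6
value(RRRRRRB) = { -6 | -5,-4,-3,-2,-1,0 } so -11/2
value(RRRRRRBR) = { -6 | -11/2,-5,-4,-3,-2,-1,0 } so -23/4
value(RRRRRRBRR) = { -6 | -23/4,-11/2,-5,-4,-3,-2,-1,0 } so -47/8
value(RRRRRRBRRB) = { -6,-47/8 | -23/4,-11/2,-5,-4,-3,-2,-1,0 } so -93/16
value(RRRRRRBRRBB) = { -6,-47/8,-93/16 | -23/4,-11/2,-5,-4,-3,-2,-1,0 } so -185/32
value(RRRRRRBRRBBB) = { -6,-47/8,-93/16,-185/32 | -23/4,-11/2,-5,-4,-3,-2,-1,0 } so -369/64
value(RRRRRRBRRBBBR) = { -6,-47/8,-93/16,-185/32 | -369/64,-23/4,-11/2,-5,-4,-3,-2,-1,0 } so -739/128
value(RRRRRRBRRBBBRB) = { -6,-47/8,-93/16,-185/32,-739/128 | -369/64,-23/4,-11/2,-5,-4,-3,-2,-1,0 } so -1477/256
value(RRRRRRBRRBBBRBR) = { -6,-47/8,-93/16,-185/32,-739/128 | -1477/256,-369/64,-23/4,-11/2,-5,-4,-3,-2,-1,0 } so -2955/512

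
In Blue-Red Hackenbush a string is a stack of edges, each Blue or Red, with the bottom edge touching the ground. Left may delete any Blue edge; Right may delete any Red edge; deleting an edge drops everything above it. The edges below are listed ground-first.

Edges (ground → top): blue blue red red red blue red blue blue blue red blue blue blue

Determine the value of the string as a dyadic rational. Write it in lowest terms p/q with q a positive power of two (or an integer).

step 1: add blue to get b; options L={ 0 } R={ — } -> 1
step 2: add blue to get bb; options L={ 0 1 } R={ — } -> 2
step 3: add red to get bbr; options L={ 0 1 } R={ 2 } -> 3/2
step 4: add red to get bbrr; options L={ 0 1 } R={ 3/2 2 } -> 5/4
step 5: add red to get bbrrr; options L={ 0 1 } R={ 5/4 3/2 2 } -> 9/8
step 6: add blue to get bbrrrb; options L={ 0 1 9/8 } R={ 5/4 3/2 2 } -> 19/16
step 7: add red to get bbrrrbr; options L={ 0 1 9/8 } R={ 19/16 5/4 3/2 2 } -> 37/32
step 8: add blue to get bbrrrbrb; options L={ 0 1 9/8 37/32 } R={ 19/16 5/4 3/2 2 } -> 75/64
step 9: add blue to get bbrrrbrbb; options L={ 0 1 9/8 37/32 75/64 } R={ 19/16 5/4 3/2 2 } -> 151/128
step 10: add blue to get bbrrrbrbbb; options L={ 0 1 9/8 37/32 75/64 151/128 } R={ 19/16 5/4 3/2 2 } -> 303/256
step 11: add red to get bbrrrbrbbbr; options L={ 0 1 9/8 37/32 75/64 151/128 } R={ 303/256 19/16 5/4 3/2 2 } -> 605/512
step 12: add blue to get bbrrrbrbbbrb; options L={ 0 1 9/8 37/32 75/64 151/128 605/512 } R={ 303/256 19/16 5/4 3/2 2 } -> 1211/1024
step 13: add blue to get bbrrrbrbbbrbb; options L={ 0 1 9/8 37/32 75/64 151/128 605/512 1211/1024 } R={ 303/256 19/16 5/4 3/2 2 } -> 2423/2048
step 14: add blue to get bbrrrbrbbbrbbb; options L={ 0 1 9/8 37/32 75/64 151/128 605/512 1211/1024 2423/2048 } R={ 303/256 19/16 5/4 3/2 2 } -> 4847/4096

4847/4096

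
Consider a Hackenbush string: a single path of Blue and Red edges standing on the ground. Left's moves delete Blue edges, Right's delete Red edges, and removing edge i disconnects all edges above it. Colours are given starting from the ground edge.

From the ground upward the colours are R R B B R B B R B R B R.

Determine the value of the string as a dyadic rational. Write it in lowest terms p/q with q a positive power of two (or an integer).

-1323/1024

G_1 [R]  L=[—]  R=[0]  gives -1
G_2 [RR]  L=[—]  R=[-1 0]  gives -2
G_3 [RRB]  L=[-2]  R=[-1 0]  gives -3/2
G_4 [RRBB]  L=[-2 -3/2]  R=[-1 0]  gives -5/4
G_5 [RRBBR]  L=[-2 -3/2]  R=[-5/4 -1 0]  gives -11/8
G_6 [RRBBRB]  L=[-2 -3/2 -11/8]  R=[-5/4 -1 0]  gives -21/16
G_7 [RRBBRBB]  L=[-2 -3/2 -11/8 -21/16]  R=[-5/4 -1 0]  gives -41/32
G_8 [RRBBRBBR]  L=[-2 -3/2 -11/8 -21/16]  R=[-41/32 -5/4 -1 0]  gives -83/64
G_9 [RRBBRBBRB]  L=[-2 -3/2 -11/8 -21/16 -83/64]  R=[-41/32 -5/4 -1 0]  gives -165/128
G_10 [RRBBRBBRBR]  L=[-2 -3/2 -11/8 -21/16 -83/64]  R=[-165/128 -41/32 -5/4 -1 0]  gives -331/256
G_11 [RRBBRBBRBRB]  L=[-2 -3/2 -11/8 -21/16 -83/64 -331/256]  R=[-165/128 -41/32 -5/4 -1 0]  gives -661/512
G_12 [RRBBRBBRBRBR]  L=[-2 -3/2 -11/8 -21/16 -83/64 -331/256]  R=[-661/512 -165/128 -41/32 -5/4 -1 0]  gives -1323/1024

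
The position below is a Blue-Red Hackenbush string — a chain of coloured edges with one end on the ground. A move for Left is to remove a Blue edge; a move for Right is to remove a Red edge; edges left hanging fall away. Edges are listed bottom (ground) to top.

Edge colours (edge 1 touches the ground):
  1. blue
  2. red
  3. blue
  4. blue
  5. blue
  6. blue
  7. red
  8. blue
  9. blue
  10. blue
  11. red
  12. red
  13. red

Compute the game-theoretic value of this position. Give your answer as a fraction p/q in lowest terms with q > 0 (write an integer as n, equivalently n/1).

1 of 13 · b · max L 0 · min R +∞ ⇒ 1
2 of 13 · br · max L 0 · min R 1 ⇒ 1/2
3 of 13 · brb · max L 1/2 · min R 1 ⇒ 3/4
4 of 13 · brbb · max L 3/4 · min R 1 ⇒ 7/8
5 of 13 · brbbb · max L 7/8 · min R 1 ⇒ 15/16
6 of 13 · brbbbb · max L 15/16 · min R 1 ⇒ 31/32
7 of 13 · brbbbbr · max L 15/16 · min R 31/32 ⇒ 61/64
8 of 13 · brbbbbrb · max L 61/64 · min R 31/32 ⇒ 123/128
9 of 13 · brbbbbrbb · max L 123/128 · min R 31/32 ⇒ 247/256
10 of 13 · brbbbbrbbb · max L 247/256 · min R 31/32 ⇒ 495/512
11 of 13 · brbbbbrbbbr · max L 247/256 · min R 495/512 ⇒ 989/1024
12 of 13 · brbbbbrbbbrr · max L 247/256 · min R 989/1024 ⇒ 1977/2048
13 of 13 · brbbbbrbbbrrr · max L 247/256 · min R 1977/2048 ⇒ 3953/4096

3953/4096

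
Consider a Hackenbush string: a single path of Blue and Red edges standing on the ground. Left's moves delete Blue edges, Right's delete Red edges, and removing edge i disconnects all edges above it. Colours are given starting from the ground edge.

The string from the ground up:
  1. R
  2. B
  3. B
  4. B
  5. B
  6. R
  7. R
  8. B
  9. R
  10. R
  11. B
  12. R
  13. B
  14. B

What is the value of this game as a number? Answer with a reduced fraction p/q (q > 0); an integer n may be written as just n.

-873/8192

edge 1 of 14 (R): { ∅ | 0 } -> -1
edge 2 of 14 (B): { -1 | 0 } -> -1/2
edge 3 of 14 (B): { -1, -1/2 | 0 } -> -1/4
edge 4 of 14 (B): { -1, -1/2, -1/4 | 0 } -> -1/8
edge 5 of 14 (B): { -1, -1/2, -1/4, -1/8 | 0 } -> -1/16
edge 6 of 14 (R): { -1, -1/2, -1/4, -1/8 | -1/16, 0 } -> -3/32
edge 7 of 14 (R): { -1, -1/2, -1/4, -1/8 | -3/32, -1/16, 0 } -> -7/64
edge 8 of 14 (B): { -1, -1/2, -1/4, -1/8, -7/64 | -3/32, -1/16, 0 } -> -13/128
edge 9 of 14 (R): { -1, -1/2, -1/4, -1/8, -7/64 | -13/128, -3/32, -1/16, 0 } -> -27/256
edge 10 of 14 (R): { -1, -1/2, -1/4, -1/8, -7/64 | -27/256, -13/128, -3/32, -1/16, 0 } -> -55/512
edge 11 of 14 (B): { -1, -1/2, -1/4, -1/8, -7/64, -55/512 | -27/256, -13/128, -3/32, -1/16, 0 } -> -109/1024
edge 12 of 14 (R): { -1, -1/2, -1/4, -1/8, -7/64, -55/512 | -109/1024, -27/256, -13/128, -3/32, -1/16, 0 } -> -219/2048
edge 13 of 14 (B): { -1, -1/2, -1/4, -1/8, -7/64, -55/512, -219/2048 | -109/1024, -27/256, -13/128, -3/32, -1/16, 0 } -> -437/4096
edge 14 of 14 (B): { -1, -1/2, -1/4, -1/8, -7/64, -55/512, -219/2048, -437/4096 | -109/1024, -27/256, -13/128, -3/32, -1/16, 0 } -> -873/8192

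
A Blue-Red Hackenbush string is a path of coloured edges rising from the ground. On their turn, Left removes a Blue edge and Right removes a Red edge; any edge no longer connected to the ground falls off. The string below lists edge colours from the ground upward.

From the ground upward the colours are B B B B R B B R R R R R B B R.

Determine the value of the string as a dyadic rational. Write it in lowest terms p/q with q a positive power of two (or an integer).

val(B) = { 0 | none } gives 1
val(BB) = { 0,1 | none } gives 2
val(BBB) = { 0,1,2 | none } gives 3
val(BBBB) = { 0,1,2,3 | none } gives 4
val(BBBBR) = { 0,1,2,3 | 4 } gives 7/2
val(BBBBRB) = { 0,1,2,3,7/2 | 4 } gives 15/4
val(BBBBRBB) = { 0,1,2,3,7/2,15/4 | 4 } gives 31/8
val(BBBBRBBR) = { 0,1,2,3,7/2,15/4 | 31/8,4 } gives 61/16
val(BBBBRBBRR) = { 0,1,2,3,7/2,15/4 | 61/16,31/8,4 } gives 121/32
val(BBBBRBBRRR) = { 0,1,2,3,7/2,15/4 | 121/32,61/16,31/8,4 } gives 241/64
val(BBBBRBBRRRR) = { 0,1,2,3,7/2,15/4 | 241/64,121/32,61/16,31/8,4 } gives 481/128
val(BBBBRBBRRRRR) = { 0,1,2,3,7/2,15/4 | 481/128,241/64,121/32,61/16,31/8,4 } gives 961/256
val(BBBBRBBRRRRRB) = { 0,1,2,3,7/2,15/4,961/256 | 481/128,241/64,121/32,61/16,31/8,4 } gives 1923/512
val(BBBBRBBRRRRRBB) = { 0,1,2,3,7/2,15/4,961/256,1923/512 | 481/128,241/64,121/32,61/16,31/8,4 } gives 3847/1024
val(BBBBRBBRRRRRBBR) = { 0,1,2,3,7/2,15/4,961/256,1923/512 | 3847/1024,481/128,241/64,121/32,61/16,31/8,4 } gives 7693/2048

7693/2048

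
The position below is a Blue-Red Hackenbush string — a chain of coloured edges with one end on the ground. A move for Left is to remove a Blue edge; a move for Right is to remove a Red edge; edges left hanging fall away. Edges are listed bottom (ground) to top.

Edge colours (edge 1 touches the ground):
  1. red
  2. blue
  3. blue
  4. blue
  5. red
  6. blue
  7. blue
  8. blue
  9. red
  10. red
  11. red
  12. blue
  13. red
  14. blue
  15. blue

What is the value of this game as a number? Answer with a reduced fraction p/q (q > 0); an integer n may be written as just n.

-2281/16384

g_1 [r]  L=[none]  R=[0]  → -1
g_2 [rb]  L=[-1]  R=[0]  → -1/2
g_3 [rbb]  L=[-1,-1/2]  R=[0]  → -1/4
g_4 [rbbb]  L=[-1,-1/2,-1/4]  R=[0]  → -1/8
g_5 [rbbbr]  L=[-1,-1/2,-1/4]  R=[-1/8,0]  → -3/16
g_6 [rbbbrb]  L=[-1,-1/2,-1/4,-3/16]  R=[-1/8,0]  → -5/32
g_7 [rbbbrbb]  L=[-1,-1/2,-1/4,-3/16,-5/32]  R=[-1/8,0]  → -9/64
g_8 [rbbbrbbb]  L=[-1,-1/2,-1/4,-3/16,-5/32,-9/64]  R=[-1/8,0]  → -17/128
g_9 [rbbbrbbbr]  L=[-1,-1/2,-1/4,-3/16,-5/32,-9/64]  R=[-17/128,-1/8,0]  → -35/256
g_10 [rbbbrbbbrr]  L=[-1,-1/2,-1/4,-3/16,-5/32,-9/64]  R=[-35/256,-17/128,-1/8,0]  → -71/512
g_11 [rbbbrbbbrrr]  L=[-1,-1/2,-1/4,-3/16,-5/32,-9/64]  R=[-71/512,-35/256,-17/128,-1/8,0]  → -143/1024
g_12 [rbbbrbbbrrrb]  L=[-1,-1/2,-1/4,-3/16,-5/32,-9/64,-143/1024]  R=[-71/512,-35/256,-17/128,-1/8,0]  → -285/2048
g_13 [rbbbrbbbrrrbr]  L=[-1,-1/2,-1/4,-3/16,-5/32,-9/64,-143/1024]  R=[-285/2048,-71/512,-35/256,-17/128,-1/8,0]  → -571/4096
g_14 [rbbbrbbbrrrbrb]  L=[-1,-1/2,-1/4,-3/16,-5/32,-9/64,-143/1024,-571/4096]  R=[-285/2048,-71/512,-35/256,-17/128,-1/8,0]  → -1141/8192
g_15 [rbbbrbbbrrrbrbb]  L=[-1,-1/2,-1/4,-3/16,-5/32,-9/64,-143/1024,-571/4096,-1141/8192]  R=[-285/2048,-71/512,-35/256,-17/128,-1/8,0]  → -2281/16384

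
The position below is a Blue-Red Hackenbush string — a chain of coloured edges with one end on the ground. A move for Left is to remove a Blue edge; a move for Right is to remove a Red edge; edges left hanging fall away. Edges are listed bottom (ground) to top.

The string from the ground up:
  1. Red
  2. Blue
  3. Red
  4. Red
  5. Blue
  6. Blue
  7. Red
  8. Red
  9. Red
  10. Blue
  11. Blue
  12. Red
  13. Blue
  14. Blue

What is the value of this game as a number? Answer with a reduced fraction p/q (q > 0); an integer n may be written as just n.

-6601/8192

R: Left {  }, Right { 0 } -> simplest -1
RB: Left { -1 }, Right { 0 } -> simplest -1/2
RBR: Left { -1 }, Right { -1/2,0 } -> simplest -3/4
RBRR: Left { -1 }, Right { -3/4,-1/2,0 } -> simplest -7/8
RBRRB: Left { -1,-7/8 }, Right { -3/4,-1/2,0 } -> simplest -13/16
RBRRBB: Left { -1,-7/8,-13/16 }, Right { -3/4,-1/2,0 } -> simplest -25/32
RBRRBBR: Left { -1,-7/8,-13/16 }, Right { -25/32,-3/4,-1/2,0 } -> simplest -51/64
RBRRBBRR: Left { -1,-7/8,-13/16 }, Right { -51/64,-25/32,-3/4,-1/2,0 } -> simplest -103/128
RBRRBBRRR: Left { -1,-7/8,-13/16 }, Right { -103/128,-51/64,-25/32,-3/4,-1/2,0 } -> simplest -207/256
RBRRBBRRRB: Left { -1,-7/8,-13/16,-207/256 }, Right { -103/128,-51/64,-25/32,-3/4,-1/2,0 } -> simplest -413/512
RBRRBBRRRBB: Left { -1,-7/8,-13/16,-207/256,-413/512 }, Right { -103/128,-51/64,-25/32,-3/4,-1/2,0 } -> simplest -825/1024
RBRRBBRRRBBR: Left { -1,-7/8,-13/16,-207/256,-413/512 }, Right { -825/1024,-103/128,-51/64,-25/32,-3/4,-1/2,0 } -> simplest -1651/2048
RBRRBBRRRBBRB: Left { -1,-7/8,-13/16,-207/256,-413/512,-1651/2048 }, Right { -825/1024,-103/128,-51/64,-25/32,-3/4,-1/2,0 } -> simplest -3301/4096
RBRRBBRRRBBRBB: Left { -1,-7/8,-13/16,-207/256,-413/512,-1651/2048,-3301/4096 }, Right { -825/1024,-103/128,-51/64,-25/32,-3/4,-1/2,0 } -> simplest -6601/8192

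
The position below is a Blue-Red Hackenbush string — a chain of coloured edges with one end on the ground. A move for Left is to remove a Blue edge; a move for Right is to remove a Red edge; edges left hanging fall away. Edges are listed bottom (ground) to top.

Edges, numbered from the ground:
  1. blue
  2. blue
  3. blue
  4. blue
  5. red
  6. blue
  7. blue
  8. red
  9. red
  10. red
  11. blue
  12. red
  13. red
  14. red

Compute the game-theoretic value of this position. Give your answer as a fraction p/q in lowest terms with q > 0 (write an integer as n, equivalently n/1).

Build val(s[:k]) for k = 1..14, string s = blue blue blue blue red blue blue red red red blue red red red.
val(b) = { 0 | — } -> 1
val(bb) = { 0, 1 | — } -> 2
val(bbb) = { 0, 1, 2 | — } -> 3
val(bbbb) = { 0, 1, 2, 3 | — } -> 4
val(bbbbr) = { 0, 1, 2, 3 | 4 } -> 7/2
val(bbbbrb) = { 0, 1, 2, 3, 7/2 | 4 } -> 15/4
val(bbbbrbb) = { 0, 1, 2, 3, 7/2, 15/4 | 4 } -> 31/8
val(bbbbrbbr) = { 0, 1, 2, 3, 7/2, 15/4 | 31/8, 4 } -> 61/16
val(bbbbrbbrr) = { 0, 1, 2, 3, 7/2, 15/4 | 61/16, 31/8, 4 } -> 121/32
val(bbbbrbbrrr) = { 0, 1, 2, 3, 7/2, 15/4 | 121/32, 61/16, 31/8, 4 } -> 241/64
val(bbbbrbbrrrb) = { 0, 1, 2, 3, 7/2, 15/4, 241/64 | 121/32, 61/16, 31/8, 4 } -> 483/128
val(bbbbrbbrrrbr) = { 0, 1, 2, 3, 7/2, 15/4, 241/64 | 483/128, 121/32, 61/16, 31/8, 4 } -> 965/256
val(bbbbrbbrrrbrr) = { 0, 1, 2, 3, 7/2, 15/4, 241/64 | 965/256, 483/128, 121/32, 61/16, 31/8, 4 } -> 1929/512
val(bbbbrbbrrrbrrr) = { 0, 1, 2, 3, 7/2, 15/4, 241/64 | 1929/512, 965/256, 483/128, 121/32, 61/16, 31/8, 4 } -> 3857/1024

3857/1024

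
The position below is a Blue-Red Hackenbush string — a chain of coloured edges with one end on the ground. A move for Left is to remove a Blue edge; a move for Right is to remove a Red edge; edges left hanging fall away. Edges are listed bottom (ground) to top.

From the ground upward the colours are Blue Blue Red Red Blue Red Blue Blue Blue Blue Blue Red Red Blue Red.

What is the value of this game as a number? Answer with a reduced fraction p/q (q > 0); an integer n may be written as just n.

11237/8192

Build v(s[:k]) for k = 1..15, string s = Blue Blue Red Red Blue Red Blue Blue Blue Blue Blue Red Red Blue Red.
1 of 15 · B · max L 0 · min R +∞ -> 1
2 of 15 · BB · max L 1 · min R +∞ -> 2
3 of 15 · BBR · max L 1 · min R 2 -> 3/2
4 of 15 · BBRR · max L 1 · min R 3/2 -> 5/4
5 of 15 · BBRRB · max L 5/4 · min R 3/2 -> 11/8
6 of 15 · BBRRBR · max L 5/4 · min R 11/8 -> 21/16
7 of 15 · BBRRBRB · max L 21/16 · min R 11/8 -> 43/32
8 of 15 · BBRRBRBB · max L 43/32 · min R 11/8 -> 87/64
9 of 15 · BBRRBRBBB · max L 87/64 · min R 11/8 -> 175/128
10 of 15 · BBRRBRBBBB · max L 175/128 · min R 11/8 -> 351/256
11 of 15 · BBRRBRBBBBB · max L 351/256 · min R 11/8 -> 703/512
12 of 15 · BBRRBRBBBBBR · max L 351/256 · min R 703/512 -> 1405/1024
13 of 15 · BBRRBRBBBBBRR · max L 351/256 · min R 1405/1024 -> 2809/2048
14 of 15 · BBRRBRBBBBBRRB · max L 2809/2048 · min R 1405/1024 -> 5619/4096
15 of 15 · BBRRBRBBBBBRRBR · max L 2809/2048 · min R 5619/4096 -> 11237/8192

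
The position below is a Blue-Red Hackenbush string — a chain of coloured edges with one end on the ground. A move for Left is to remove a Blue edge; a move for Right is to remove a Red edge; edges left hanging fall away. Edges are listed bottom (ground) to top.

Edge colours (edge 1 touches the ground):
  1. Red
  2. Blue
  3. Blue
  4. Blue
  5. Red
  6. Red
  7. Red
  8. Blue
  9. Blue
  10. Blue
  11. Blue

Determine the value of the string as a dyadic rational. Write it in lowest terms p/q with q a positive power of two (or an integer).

-225/1024

Recurse on prefixes of the 11-edge string Red Blue Blue Blue Red Red Red Blue Blue Blue Blue:
edge 1 of 11 (Red): { ∅ | 0 } — -1
edge 2 of 11 (Blue): { -1 | 0 } — -1/2
edge 3 of 11 (Blue): { -1; -1/2 | 0 } — -1/4
edge 4 of 11 (Blue): { -1; -1/2; -1/4 | 0 } — -1/8
edge 5 of 11 (Red): { -1; -1/2; -1/4 | -1/8; 0 } — -3/16
edge 6 of 11 (Red): { -1; -1/2; -1/4 | -3/16; -1/8; 0 } — -7/32
edge 7 of 11 (Red): { -1; -1/2; -1/4 | -7/32; -3/16; -1/8; 0 } — -15/64
edge 8 of 11 (Blue): { -1; -1/2; -1/4; -15/64 | -7/32; -3/16; -1/8; 0 } — -29/128
edge 9 of 11 (Blue): { -1; -1/2; -1/4; -15/64; -29/128 | -7/32; -3/16; -1/8; 0 } — -57/256
edge 10 of 11 (Blue): { -1; -1/2; -1/4; -15/64; -29/128; -57/256 | -7/32; -3/16; -1/8; 0 } — -113/512
edge 11 of 11 (Blue): { -1; -1/2; -1/4; -15/64; -29/128; -57/256; -113/512 | -7/32; -3/16; -1/8; 0 } — -225/1024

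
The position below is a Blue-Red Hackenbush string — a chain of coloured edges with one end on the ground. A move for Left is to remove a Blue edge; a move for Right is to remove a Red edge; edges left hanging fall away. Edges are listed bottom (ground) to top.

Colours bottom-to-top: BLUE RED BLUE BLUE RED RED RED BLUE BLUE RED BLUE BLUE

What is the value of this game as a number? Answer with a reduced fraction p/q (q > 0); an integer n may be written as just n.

1591/2048

edge 1 of 12 (BLUE): { 0 | · } → 1
edge 2 of 12 (RED): { 0 | 1 } → 1/2
edge 3 of 12 (BLUE): { 0,1/2 | 1 } → 3/4
edge 4 of 12 (BLUE): { 0,1/2,3/4 | 1 } → 7/8
edge 5 of 12 (RED): { 0,1/2,3/4 | 7/8,1 } → 13/16
edge 6 of 12 (RED): { 0,1/2,3/4 | 13/16,7/8,1 } → 25/32
edge 7 of 12 (RED): { 0,1/2,3/4 | 25/32,13/16,7/8,1 } → 49/64
edge 8 of 12 (BLUE): { 0,1/2,3/4,49/64 | 25/32,13/16,7/8,1 } → 99/128
edge 9 of 12 (BLUE): { 0,1/2,3/4,49/64,99/128 | 25/32,13/16,7/8,1 } → 199/256
edge 10 of 12 (RED): { 0,1/2,3/4,49/64,99/128 | 199/256,25/32,13/16,7/8,1 } → 397/512
edge 11 of 12 (BLUE): { 0,1/2,3/4,49/64,99/128,397/512 | 199/256,25/32,13/16,7/8,1 } → 795/1024
edge 12 of 12 (BLUE): { 0,1/2,3/4,49/64,99/128,397/512,795/1024 | 199/256,25/32,13/16,7/8,1 } → 1591/2048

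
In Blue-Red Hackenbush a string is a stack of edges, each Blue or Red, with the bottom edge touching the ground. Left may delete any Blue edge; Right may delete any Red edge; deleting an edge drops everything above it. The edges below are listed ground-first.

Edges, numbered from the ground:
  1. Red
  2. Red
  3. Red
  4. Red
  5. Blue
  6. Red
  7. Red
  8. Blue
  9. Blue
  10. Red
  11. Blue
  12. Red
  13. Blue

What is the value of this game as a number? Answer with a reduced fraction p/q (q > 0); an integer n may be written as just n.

-1941/512

edge 1 of 13 (Red): { none | 0 } => -1
edge 2 of 13 (Red): { none | -1; 0 } => -2
edge 3 of 13 (Red): { none | -2; -1; 0 } => -3
edge 4 of 13 (Red): { none | -3; -2; -1; 0 } => -4
edge 5 of 13 (Blue): { -4 | -3; -2; -1; 0 } => -7/2
edge 6 of 13 (Red): { -4 | -7/2; -3; -2; -1; 0 } => -15/4
edge 7 of 13 (Red): { -4 | -15/4; -7/2; -3; -2; -1; 0 } => -31/8
edge 8 of 13 (Blue): { -4; -31/8 | -15/4; -7/2; -3; -2; -1; 0 } => -61/16
edge 9 of 13 (Blue): { -4; -31/8; -61/16 | -15/4; -7/2; -3; -2; -1; 0 } => -121/32
edge 10 of 13 (Red): { -4; -31/8; -61/16 | -121/32; -15/4; -7/2; -3; -2; -1; 0 } => -243/64
edge 11 of 13 (Blue): { -4; -31/8; -61/16; -243/64 | -121/32; -15/4; -7/2; -3; -2; -1; 0 } => -485/128
edge 12 of 13 (Red): { -4; -31/8; -61/16; -243/64 | -485/128; -121/32; -15/4; -7/2; -3; -2; -1; 0 } => -971/256
edge 13 of 13 (Blue): { -4; -31/8; -61/16; -243/64; -971/256 | -485/128; -121/32; -15/4; -7/2; -3; -2; -1; 0 } => -1941/512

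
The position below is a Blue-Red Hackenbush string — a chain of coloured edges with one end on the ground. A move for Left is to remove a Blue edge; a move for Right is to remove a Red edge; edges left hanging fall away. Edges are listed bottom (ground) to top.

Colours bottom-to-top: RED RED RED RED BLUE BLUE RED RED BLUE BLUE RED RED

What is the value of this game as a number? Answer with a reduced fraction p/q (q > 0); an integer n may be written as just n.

-871/256

G(R) = { none | 0 } ⇒ -1
G(RR) = { none | -1,0 } ⇒ -2
G(RRR) = { none | -2,-1,0 } ⇒ -3
G(RRRR) = { none | -3,-2,-1,0 } ⇒ -4
G(RRRRB) = { -4 | -3,-2,-1,0 } ⇒ -7/2
G(RRRRBB) = { -4,-7/2 | -3,-2,-1,0 } ⇒ -13/4
G(RRRRBBR) = { -4,-7/2 | -13/4,-3,-2,-1,0 } ⇒ -27/8
G(RRRRBBRR) = { -4,-7/2 | -27/8,-13/4,-3,-2,-1,0 } ⇒ -55/16
G(RRRRBBRRB) = { -4,-7/2,-55/16 | -27/8,-13/4,-3,-2,-1,0 } ⇒ -109/32
G(RRRRBBRRBB) = { -4,-7/2,-55/16,-109/32 | -27/8,-13/4,-3,-2,-1,0 } ⇒ -217/64
G(RRRRBBRRBBR) = { -4,-7/2,-55/16,-109/32 | -217/64,-27/8,-13/4,-3,-2,-1,0 } ⇒ -435/128
G(RRRRBBRRBBRR) = { -4,-7/2,-55/16,-109/32 | -435/128,-217/64,-27/8,-13/4,-3,-2,-1,0 } ⇒ -871/256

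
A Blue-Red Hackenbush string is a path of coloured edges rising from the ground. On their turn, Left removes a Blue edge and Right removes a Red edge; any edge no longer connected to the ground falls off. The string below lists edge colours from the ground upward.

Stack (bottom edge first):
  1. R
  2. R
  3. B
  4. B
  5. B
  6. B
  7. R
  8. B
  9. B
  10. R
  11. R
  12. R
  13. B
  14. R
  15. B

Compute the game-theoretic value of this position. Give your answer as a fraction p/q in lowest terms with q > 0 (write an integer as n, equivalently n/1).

step 1: add R to get R; options L={  } R={ 0 } — -1
step 2: add R to get RR; options L={  } R={ -1,0 } — -2
step 3: add B to get RRB; options L={ -2 } R={ -1,0 } — -3/2
step 4: add B to get RRBB; options L={ -2,-3/2 } R={ -1,0 } — -5/4
step 5: add B to get RRBBB; options L={ -2,-3/2,-5/4 } R={ -1,0 } — -9/8
step 6: add B to get RRBBBB; options L={ -2,-3/2,-5/4,-9/8 } R={ -1,0 } — -17/16
step 7: add R to get RRBBBBR; options L={ -2,-3/2,-5/4,-9/8 } R={ -17/16,-1,0 } — -35/32
step 8: add B to get RRBBBBRB; options L={ -2,-3/2,-5/4,-9/8,-35/32 } R={ -17/16,-1,0 } — -69/64
step 9: add B to get RRBBBBRBB; options L={ -2,-3/2,-5/4,-9/8,-35/32,-69/64 } R={ -17/16,-1,0 } — -137/128
step 10: add R to get RRBBBBRBBR; options L={ -2,-3/2,-5/4,-9/8,-35/32,-69/64 } R={ -137/128,-17/16,-1,0 } — -275/256
step 11: add R to get RRBBBBRBBRR; options L={ -2,-3/2,-5/4,-9/8,-35/32,-69/64 } R={ -275/256,-137/128,-17/16,-1,0 } — -551/512
step 12: add R to get RRBBBBRBBRRR; options L={ -2,-3/2,-5/4,-9/8,-35/32,-69/64 } R={ -551/512,-275/256,-137/128,-17/16,-1,0 } — -1103/1024
step 13: add B to get RRBBBBRBBRRRB; options L={ -2,-3/2,-5/4,-9/8,-35/32,-69/64,-1103/1024 } R={ -551/512,-275/256,-137/128,-17/16,-1,0 } — -2205/2048
step 14: add R to get RRBBBBRBBRRRBR; options L={ -2,-3/2,-5/4,-9/8,-35/32,-69/64,-1103/1024 } R={ -2205/2048,-551/512,-275/256,-137/128,-17/16,-1,0 } — -4411/4096
step 15: add B to get RRBBBBRBBRRRBRB; options L={ -2,-3/2,-5/4,-9/8,-35/32,-69/64,-1103/1024,-4411/4096 } R={ -2205/2048,-551/512,-275/256,-137/128,-17/16,-1,0 } — -8821/8192

-8821/8192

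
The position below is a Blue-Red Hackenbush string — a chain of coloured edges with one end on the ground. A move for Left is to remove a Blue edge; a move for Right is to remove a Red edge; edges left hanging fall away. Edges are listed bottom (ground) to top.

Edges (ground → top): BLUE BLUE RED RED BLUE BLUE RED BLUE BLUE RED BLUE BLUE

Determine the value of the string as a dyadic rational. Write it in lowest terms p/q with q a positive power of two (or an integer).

1463/1024

Build G(s[:k]) for k = 1..12, string s = BLUE BLUE RED RED BLUE BLUE RED BLUE BLUE RED BLUE BLUE.
step 1: add BLUE to get B; options L={ 0 } R={ · } so 1
step 2: add BLUE to get BB; options L={ 0 1 } R={ · } so 2
step 3: add RED to get BBR; options L={ 0 1 } R={ 2 } so 3/2
step 4: add RED to get BBRR; options L={ 0 1 } R={ 3/2 2 } so 5/4
step 5: add BLUE to get BBRRB; options L={ 0 1 5/4 } R={ 3/2 2 } so 11/8
step 6: add BLUE to get BBRRBB; options L={ 0 1 5/4 11/8 } R={ 3/2 2 } so 23/16
step 7: add RED to get BBRRBBR; options L={ 0 1 5/4 11/8 } R={ 23/16 3/2 2 } so 45/32
step 8: add BLUE to get BBRRBBRB; options L={ 0 1 5/4 11/8 45/32 } R={ 23/16 3/2 2 } so 91/64
step 9: add BLUE to get BBRRBBRBB; options L={ 0 1 5/4 11/8 45/32 91/64 } R={ 23/16 3/2 2 } so 183/128
step 10: add RED to get BBRRBBRBBR; options L={ 0 1 5/4 11/8 45/32 91/64 } R={ 183/128 23/16 3/2 2 } so 365/256
step 11: add BLUE to get BBRRBBRBBRB; options L={ 0 1 5/4 11/8 45/32 91/64 365/256 } R={ 183/128 23/16 3/2 2 } so 731/512
step 12: add BLUE to get BBRRBBRBBRBB; options L={ 0 1 5/4 11/8 45/32 91/64 365/256 731/512 } R={ 183/128 23/16 3/2 2 } so 1463/1024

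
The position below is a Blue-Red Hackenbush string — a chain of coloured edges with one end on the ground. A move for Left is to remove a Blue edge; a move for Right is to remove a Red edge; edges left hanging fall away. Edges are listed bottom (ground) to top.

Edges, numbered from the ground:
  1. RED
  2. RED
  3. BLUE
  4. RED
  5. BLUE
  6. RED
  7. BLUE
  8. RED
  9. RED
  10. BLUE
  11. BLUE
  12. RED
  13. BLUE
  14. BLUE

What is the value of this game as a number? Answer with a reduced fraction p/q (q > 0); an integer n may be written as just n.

Prefix values for RED RED BLUE RED BLUE RED BLUE RED RED BLUE BLUE RED BLUE BLUE via {L|R} + simplicity:
value_1 [R]  L=[·]  R=[0]  → -1
value_2 [RR]  L=[·]  R=[-1; 0]  → -2
value_3 [RRB]  L=[-2]  R=[-1; 0]  → -3/2
value_4 [RRBR]  L=[-2]  R=[-3/2; -1; 0]  → -7/4
value_5 [RRBRB]  L=[-2; -7/4]  R=[-3/2; -1; 0]  → -13/8
value_6 [RRBRBR]  L=[-2; -7/4]  R=[-13/8; -3/2; -1; 0]  → -27/16
value_7 [RRBRBRB]  L=[-2; -7/4; -27/16]  R=[-13/8; -3/2; -1; 0]  → -53/32
value_8 [RRBRBRBR]  L=[-2; -7/4; -27/16]  R=[-53/32; -13/8; -3/2; -1; 0]  → -107/64
value_9 [RRBRBRBRR]  L=[-2; -7/4; -27/16]  R=[-107/64; -53/32; -13/8; -3/2; -1; 0]  → -215/128
value_10 [RRBRBRBRRB]  L=[-2; -7/4; -27/16; -215/128]  R=[-107/64; -53/32; -13/8; -3/2; -1; 0]  → -429/256
value_11 [RRBRBRBRRBB]  L=[-2; -7/4; -27/16; -215/128; -429/256]  R=[-107/64; -53/32; -13/8; -3/2; -1; 0]  → -857/512
value_12 [RRBRBRBRRBBR]  L=[-2; -7/4; -27/16; -215/128; -429/256]  R=[-857/512; -107/64; -53/32; -13/8; -3/2; -1; 0]  → -1715/1024
value_13 [RRBRBRBRRBBRB]  L=[-2; -7/4; -27/16; -215/128; -429/256; -1715/1024]  R=[-857/512; -107/64; -53/32; -13/8; -3/2; -1; 0]  → -3429/2048
value_14 [RRBRBRBRRBBRBB]  L=[-2; -7/4; -27/16; -215/128; -429/256; -1715/1024; -3429/2048]  R=[-857/512; -107/64; -53/32; -13/8; -3/2; -1; 0]  → -6857/4096

-6857/4096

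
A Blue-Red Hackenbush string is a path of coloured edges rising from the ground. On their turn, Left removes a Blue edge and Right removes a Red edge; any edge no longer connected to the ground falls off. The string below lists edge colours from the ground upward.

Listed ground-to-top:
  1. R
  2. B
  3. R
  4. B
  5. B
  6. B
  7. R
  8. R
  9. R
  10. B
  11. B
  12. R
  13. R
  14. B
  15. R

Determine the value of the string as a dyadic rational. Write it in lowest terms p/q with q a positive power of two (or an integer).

Build value(s[:k]) for k = 1..15, string s = R B R B B B R R R B B R R B R.
R: Left { · }, Right { 0 } gives simplest -1
RB: Left { -1 }, Right { 0 } gives simplest -1/2
RBR: Left { -1 }, Right { -1/2 0 } gives simplest -3/4
RBRB: Left { -1 -3/4 }, Right { -1/2 0 } gives simplest -5/8
RBRBB: Left { -1 -3/4 -5/8 }, Right { -1/2 0 } gives simplest -9/16
RBRBBB: Left { -1 -3/4 -5/8 -9/16 }, Right { -1/2 0 } gives simplest -17/32
RBRBBBR: Left { -1 -3/4 -5/8 -9/16 }, Right { -17/32 -1/2 0 } gives simplest -35/64
RBRBBBRR: Left { -1 -3/4 -5/8 -9/16 }, Right { -35/64 -17/32 -1/2 0 } gives simplest -71/128
RBRBBBRRR: Left { -1 -3/4 -5/8 -9/16 }, Right { -71/128 -35/64 -17/32 -1/2 0 } gives simplest -143/256
RBRBBBRRRB: Left { -1 -3/4 -5/8 -9/16 -143/256 }, Right { -71/128 -35/64 -17/32 -1/2 0 } gives simplest -285/512
RBRBBBRRRBB: Left { -1 -3/4 -5/8 -9/16 -143/256 -285/512 }, Right { -71/128 -35/64 -17/32 -1/2 0 } gives simplest -569/1024
RBRBBBRRRBBR: Left { -1 -3/4 -5/8 -9/16 -143/256 -285/512 }, Right { -569/1024 -71/128 -35/64 -17/32 -1/2 0 } gives simplest -1139/2048
RBRBBBRRRBBRR: Left { -1 -3/4 -5/8 -9/16 -143/256 -285/512 }, Right { -1139/2048 -569/1024 -71/128 -35/64 -17/32 -1/2 0 } gives simplest -2279/4096
RBRBBBRRRBBRRB: Left { -1 -3/4 -5/8 -9/16 -143/256 -285/512 -2279/4096 }, Right { -1139/2048 -569/1024 -71/128 -35/64 -17/32 -1/2 0 } gives simplest -4557/8192
RBRBBBRRRBBRRBR: Left { -1 -3/4 -5/8 -9/16 -143/256 -285/512 -2279/4096 }, Right { -4557/8192 -1139/2048 -569/1024 -71/128 -35/64 -17/32 -1/2 0 } gives simplest -9115/16384

-9115/16384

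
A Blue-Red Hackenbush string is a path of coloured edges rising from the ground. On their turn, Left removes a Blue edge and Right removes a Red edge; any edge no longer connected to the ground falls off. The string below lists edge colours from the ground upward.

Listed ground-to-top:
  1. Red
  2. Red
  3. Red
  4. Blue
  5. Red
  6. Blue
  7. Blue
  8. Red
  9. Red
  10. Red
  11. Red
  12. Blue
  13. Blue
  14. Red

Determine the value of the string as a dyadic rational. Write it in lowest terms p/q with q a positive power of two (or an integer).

v_1 [R]  L=[]  R=[0]  ⇒ -1
v_2 [RR]  L=[]  R=[-1,0]  ⇒ -2
v_3 [RRR]  L=[]  R=[-2,-1,0]  ⇒ -3
v_4 [RRRB]  L=[-3]  R=[-2,-1,0]  ⇒ -5/2
v_5 [RRRBR]  L=[-3]  R=[-5/2,-2,-1,0]  ⇒ -11/4
v_6 [RRRBRB]  L=[-3,-11/4]  R=[-5/2,-2,-1,0]  ⇒ -21/8
v_7 [RRRBRBB]  L=[-3,-11/4,-21/8]  R=[-5/2,-2,-1,0]  ⇒ -41/16
v_8 [RRRBRBBR]  L=[-3,-11/4,-21/8]  R=[-41/16,-5/2,-2,-1,0]  ⇒ -83/32
v_9 [RRRBRBBRR]  L=[-3,-11/4,-21/8]  R=[-83/32,-41/16,-5/2,-2,-1,0]  ⇒ -167/64
v_10 [RRRBRBBRRR]  L=[-3,-11/4,-21/8]  R=[-167/64,-83/32,-41/16,-5/2,-2,-1,0]  ⇒ -335/128
v_11 [RRRBRBBRRRR]  L=[-3,-11/4,-21/8]  R=[-335/128,-167/64,-83/32,-41/16,-5/2,-2,-1,0]  ⇒ -671/256
v_12 [RRRBRBBRRRRB]  L=[-3,-11/4,-21/8,-671/256]  R=[-335/128,-167/64,-83/32,-41/16,-5/2,-2,-1,0]  ⇒ -1341/512
v_13 [RRRBRBBRRRRBB]  L=[-3,-11/4,-21/8,-671/256,-1341/512]  R=[-335/128,-167/64,-83/32,-41/16,-5/2,-2,-1,0]  ⇒ -2681/1024
v_14 [RRRBRBBRRRRBBR]  L=[-3,-11/4,-21/8,-671/256,-1341/512]  R=[-2681/1024,-335/128,-167/64,-83/32,-41/16,-5/2,-2,-1,0]  ⇒ -5363/2048

-5363/2048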